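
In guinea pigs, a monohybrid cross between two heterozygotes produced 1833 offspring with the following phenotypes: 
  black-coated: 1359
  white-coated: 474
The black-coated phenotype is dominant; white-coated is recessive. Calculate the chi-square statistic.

0.722

For a monohybrid cross between heterozygotes with complete dominance, the expected phenotypic ratio is 3:1.
Expected counts for N = 1833 under a 3:1 ratio (total parts = 4):
  black-coated: 1833 × 3/4 = 1374.75
  white-coated: 1833 × 1/4 = 458.25
χ² = Σ (O − E)² / E
  black-coated: (1359 − 1374.75)² / 1374.75 = 0.1804
  white-coated: (474 − 458.25)² / 458.25 = 0.5413
χ² = 0.1804 + 0.5413 = 0.7217 ≈ 0.722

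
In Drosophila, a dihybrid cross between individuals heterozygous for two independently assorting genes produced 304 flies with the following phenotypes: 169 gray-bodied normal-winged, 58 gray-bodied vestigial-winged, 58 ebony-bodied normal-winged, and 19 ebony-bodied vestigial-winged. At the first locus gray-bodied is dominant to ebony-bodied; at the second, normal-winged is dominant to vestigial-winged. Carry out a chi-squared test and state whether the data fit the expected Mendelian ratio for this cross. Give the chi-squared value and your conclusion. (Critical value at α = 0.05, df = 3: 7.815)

0.058; consistent

A dihybrid F₂ with independent assortment and complete dominance at both loci gives a 9:3:3:1 phenotypic ratio.
Expected counts for N = 304 under a 9:3:3:1 ratio (total parts = 16):
  gray-bodied normal-winged: 304 × 9/16 = 171
  gray-bodied vestigial-winged: 304 × 3/16 = 57
  ebony-bodied normal-winged: 304 × 3/16 = 57
  ebony-bodied vestigial-winged: 304 × 1/16 = 19
χ² = Σ (O − E)² / E
  gray-bodied normal-winged: (169 − 171)² / 171 = 0.0234
  gray-bodied vestigial-winged: (58 − 57)² / 57 = 0.0175
  ebony-bodied normal-winged: (58 − 57)² / 57 = 0.0175
  ebony-bodied vestigial-winged: (19 − 19)² / 19 = 0.0000
χ² = 0.0234 + 0.0175 + 0.0175 + 0.0000 = 0.0584 ≈ 0.058
Degrees of freedom = 4 − 1 = 3; critical value at α = 0.05 is 7.815.
Since 0.058 < 7.815, we fail to reject the null hypothesis — the data are consistent with the 9:3:3:1 ratio.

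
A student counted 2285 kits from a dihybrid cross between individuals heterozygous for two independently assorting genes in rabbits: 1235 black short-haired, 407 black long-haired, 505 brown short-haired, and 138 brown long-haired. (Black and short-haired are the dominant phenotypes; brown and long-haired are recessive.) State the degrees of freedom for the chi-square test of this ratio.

3

A dihybrid F₂ with independent assortment and complete dominance at both loci gives a 9:3:3:1 phenotypic ratio.
A goodness-of-fit test with 4 phenotype classes has df = 4 − 1 = 3.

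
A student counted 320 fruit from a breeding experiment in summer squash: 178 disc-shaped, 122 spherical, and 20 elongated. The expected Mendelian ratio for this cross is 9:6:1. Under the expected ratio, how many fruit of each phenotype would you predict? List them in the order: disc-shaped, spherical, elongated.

180, 120, 20

Expected counts for N = 320 under a 9:6:1 ratio (total parts = 16):
  disc-shaped: 320 × 9/16 = 180
  spherical: 320 × 6/16 = 120
  elongated: 320 × 1/16 = 20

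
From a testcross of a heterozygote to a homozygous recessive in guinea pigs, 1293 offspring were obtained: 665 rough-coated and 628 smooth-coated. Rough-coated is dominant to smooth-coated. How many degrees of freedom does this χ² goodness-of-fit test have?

1

A testcross of a heterozygote (Aa × aa) gives a 1:1 phenotypic ratio.
A goodness-of-fit test with 2 phenotype classes has df = 2 − 1 = 1.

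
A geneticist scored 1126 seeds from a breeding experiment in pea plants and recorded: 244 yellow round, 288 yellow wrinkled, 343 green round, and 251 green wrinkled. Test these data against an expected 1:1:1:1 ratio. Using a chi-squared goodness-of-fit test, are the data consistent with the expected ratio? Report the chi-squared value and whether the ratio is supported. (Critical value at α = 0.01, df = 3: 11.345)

21.886; not consistent

Total ratio parts = 4. Expected numbers out of 1126:
  yellow round: 1126 × 1/4 = 281.5
  yellow wrinkled: 1126 × 1/4 = 281.5
  green round: 1126 × 1/4 = 281.5
  green wrinkled: 1126 × 1/4 = 281.5
χ² = Σ (O − E)² / E
  yellow round: (244 − 281.5)² / 281.5 = 4.9956
  yellow wrinkled: (288 − 281.5)² / 281.5 = 0.1501
  green round: (343 − 281.5)² / 281.5 = 13.4361
  green wrinkled: (251 − 281.5)² / 281.5 = 3.3046
χ² = 4.9956 + 0.1501 + 13.4361 + 3.3046 = 21.8864 ≈ 21.886
Degrees of freedom = 4 − 1 = 3; critical value at α = 0.01 is 11.345.
Since 21.886 > 11.345, we reject the null hypothesis — the data do not fit the 1:1:1:1 ratio.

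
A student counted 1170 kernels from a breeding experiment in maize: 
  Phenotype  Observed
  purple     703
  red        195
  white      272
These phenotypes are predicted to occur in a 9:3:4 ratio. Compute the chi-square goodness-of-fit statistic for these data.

Expected counts for N = 1170 under a 9:3:4 ratio (total parts = 16):
  purple: 1170 × 9/16 = 658.125
  red: 1170 × 3/16 = 219.375
  white: 1170 × 4/16 = 292.5
χ² = Σ (O − E)² / E
  purple: (703 − 658.125)² / 658.125 = 3.0599
  red: (195 − 219.375)² / 219.375 = 2.7083
  white: (272 − 292.5)² / 292.5 = 1.4368
χ² = 3.0599 + 2.7083 + 1.4368 = 7.205

7.205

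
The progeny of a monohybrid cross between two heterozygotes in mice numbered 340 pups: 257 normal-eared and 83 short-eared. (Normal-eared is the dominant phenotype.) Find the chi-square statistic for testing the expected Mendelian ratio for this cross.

For a monohybrid cross between heterozygotes with complete dominance, the expected phenotypic ratio is 3:1.
The 3:1 ratio has 4 parts, so with N = 340 the expected counts are:
  normal-eared: 340 × 3/4 = 255
  short-eared: 340 × 1/4 = 85
χ² = Σ (O − E)² / E
  normal-eared: (257 − 255)² / 255 = 0.0157
  short-eared: (83 − 85)² / 85 = 0.0471
χ² = 0.0157 + 0.0471 = 0.0628 ≈ 0.063

0.063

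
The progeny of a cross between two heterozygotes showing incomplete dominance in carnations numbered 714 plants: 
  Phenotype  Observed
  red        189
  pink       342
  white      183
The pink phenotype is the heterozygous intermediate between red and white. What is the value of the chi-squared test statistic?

1.361

With incomplete dominance, a heterozygote × heterozygote cross gives a 1:2:1 phenotypic ratio.
Total ratio parts = 4. Expected numbers out of 714:
  red: 714 × 1/4 = 178.5
  pink: 714 × 2/4 = 357
  white: 714 × 1/4 = 178.5
χ² = Σ (O − E)² / E
  red: (189 − 178.5)² / 178.5 = 0.6176
  pink: (342 − 357)² / 357 = 0.6303
  white: (183 − 178.5)² / 178.5 = 0.1134
χ² = 0.6176 + 0.6303 + 0.1134 = 1.3613 ≈ 1.361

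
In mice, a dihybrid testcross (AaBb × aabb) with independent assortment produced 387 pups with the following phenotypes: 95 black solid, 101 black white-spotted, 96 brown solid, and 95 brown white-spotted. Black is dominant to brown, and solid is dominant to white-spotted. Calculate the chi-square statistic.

0.256

A dihybrid testcross with independent assortment gives a 1:1:1:1 ratio.
Expected counts for N = 387 under a 1:1:1:1 ratio (total parts = 4):
  black solid: 387 × 1/4 = 96.75
  black white-spotted: 387 × 1/4 = 96.75
  brown solid: 387 × 1/4 = 96.75
  brown white-spotted: 387 × 1/4 = 96.75
χ² = Σ (O − E)² / E
  black solid: (95 − 96.75)² / 96.75 = 0.0317
  black white-spotted: (101 − 96.75)² / 96.75 = 0.1867
  brown solid: (96 − 96.75)² / 96.75 = 0.0058
  brown white-spotted: (95 − 96.75)² / 96.75 = 0.0317
χ² = 0.0317 + 0.1867 + 0.0058 + 0.0317 = 0.2559 ≈ 0.256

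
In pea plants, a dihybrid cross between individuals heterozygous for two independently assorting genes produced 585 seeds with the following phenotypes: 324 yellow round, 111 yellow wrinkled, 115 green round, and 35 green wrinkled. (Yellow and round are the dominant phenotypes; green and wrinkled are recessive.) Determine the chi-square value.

0.418

A dihybrid F₂ with independent assortment and complete dominance at both loci gives a 9:3:3:1 phenotypic ratio.
Total ratio parts = 16. Expected numbers out of 585:
  yellow round: 585 × 9/16 = 329.0625
  yellow wrinkled: 585 × 3/16 = 109.6875
  green round: 585 × 3/16 = 109.6875
  green wrinkled: 585 × 1/16 = 36.5625
χ² = Σ (O − E)² / E
  yellow round: (324 − 329.0625)² / 329.0625 = 0.0779
  yellow wrinkled: (111 − 109.6875)² / 109.6875 = 0.0157
  green round: (115 − 109.6875)² / 109.6875 = 0.2573
  green wrinkled: (35 − 36.5625)² / 36.5625 = 0.0668
χ² = 0.0779 + 0.0157 + 0.2573 + 0.0668 = 0.4177 ≈ 0.418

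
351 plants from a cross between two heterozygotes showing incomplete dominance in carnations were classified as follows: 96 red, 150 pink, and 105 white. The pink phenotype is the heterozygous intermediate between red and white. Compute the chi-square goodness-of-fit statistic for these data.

7.872

With incomplete dominance, a heterozygote × heterozygote cross gives a 1:2:1 phenotypic ratio.
Under the 1:2:1 hypothesis (Σ ratio = 4, N = 351):
  red: 351 × 1/4 = 87.75
  pink: 351 × 2/4 = 175.5
  white: 351 × 1/4 = 87.75
χ² = Σ (O − E)² / E
  red: (96 − 87.75)² / 87.75 = 0.7756
  pink: (150 − 175.5)² / 175.5 = 3.7051
  white: (105 − 87.75)² / 87.75 = 3.3910
χ² = 0.7756 + 3.7051 + 3.3910 = 7.8717 ≈ 7.872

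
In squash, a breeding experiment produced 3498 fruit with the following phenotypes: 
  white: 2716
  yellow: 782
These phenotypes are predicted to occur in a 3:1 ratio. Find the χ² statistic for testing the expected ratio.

13.046

Total ratio parts = 4. Expected numbers out of 3498:
  white: 3498 × 3/4 = 2623.5
  yellow: 3498 × 1/4 = 874.5
χ² = Σ (O − E)² / E
  white: (2716 − 2623.5)² / 2623.5 = 3.2614
  yellow: (782 − 874.5)² / 874.5 = 9.7842
χ² = 3.2614 + 9.7842 = 13.0456 ≈ 13.046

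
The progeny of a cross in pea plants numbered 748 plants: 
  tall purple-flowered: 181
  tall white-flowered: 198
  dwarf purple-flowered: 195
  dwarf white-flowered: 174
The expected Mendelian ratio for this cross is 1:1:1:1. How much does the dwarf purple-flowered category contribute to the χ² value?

0.342

Expected counts for N = 748 under a 1:1:1:1 ratio (total parts = 4):
  tall purple-flowered: 748 × 1/4 = 187
  tall white-flowered: 748 × 1/4 = 187
  dwarf purple-flowered: 748 × 1/4 = 187
  dwarf white-flowered: 748 × 1/4 = 187
Contribution of dwarf purple-flowered: (195 − 187)² / 187 = 0.3422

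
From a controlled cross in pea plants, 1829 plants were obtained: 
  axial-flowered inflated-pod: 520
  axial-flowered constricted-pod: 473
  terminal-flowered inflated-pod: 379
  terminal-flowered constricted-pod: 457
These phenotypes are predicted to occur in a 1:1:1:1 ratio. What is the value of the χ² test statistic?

The 1:1:1:1 ratio has 4 parts, so with N = 1829 the expected counts are:
  axial-flowered inflated-pod: 1829 × 1/4 = 457.25
  axial-flowered constricted-pod: 1829 × 1/4 = 457.25
  terminal-flowered inflated-pod: 1829 × 1/4 = 457.25
  terminal-flowered constricted-pod: 1829 × 1/4 = 457.25
χ² = Σ (O − E)² / E
  axial-flowered inflated-pod: (520 − 457.25)² / 457.25 = 8.6114
  axial-flowered constricted-pod: (473 − 457.25)² / 457.25 = 0.5425
  terminal-flowered inflated-pod: (379 − 457.25)² / 457.25 = 13.3911
  terminal-flowered constricted-pod: (457 − 457.25)² / 457.25 = 0.0001
χ² = 8.6114 + 0.5425 + 13.3911 + 0.0001 = 22.5451 ≈ 22.545

22.545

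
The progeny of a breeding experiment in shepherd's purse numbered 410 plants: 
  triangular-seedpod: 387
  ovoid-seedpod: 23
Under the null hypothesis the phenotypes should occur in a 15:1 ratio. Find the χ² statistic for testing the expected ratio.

0.287

Expected counts for N = 410 under a 15:1 ratio (total parts = 16):
  triangular-seedpod: 410 × 15/16 = 384.375
  ovoid-seedpod: 410 × 1/16 = 25.625
χ² = Σ (O − E)² / E
  triangular-seedpod: (387 − 384.375)² / 384.375 = 0.0179
  ovoid-seedpod: (23 − 25.625)² / 25.625 = 0.2689
χ² = 0.0179 + 0.2689 = 0.2868 ≈ 0.287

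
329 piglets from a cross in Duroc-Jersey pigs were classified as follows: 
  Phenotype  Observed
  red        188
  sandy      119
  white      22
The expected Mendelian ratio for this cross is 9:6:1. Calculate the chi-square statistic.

0.302

Under the 9:6:1 hypothesis (Σ ratio = 16, N = 329):
  red: 329 × 9/16 = 185.0625
  sandy: 329 × 6/16 = 123.375
  white: 329 × 1/16 = 20.5625
χ² = Σ (O − E)² / E
  red: (188 − 185.0625)² / 185.0625 = 0.0466
  sandy: (119 − 123.375)² / 123.375 = 0.1551
  white: (22 − 20.5625)² / 20.5625 = 0.1005
χ² = 0.0466 + 0.1551 + 0.1005 = 0.3022 ≈ 0.302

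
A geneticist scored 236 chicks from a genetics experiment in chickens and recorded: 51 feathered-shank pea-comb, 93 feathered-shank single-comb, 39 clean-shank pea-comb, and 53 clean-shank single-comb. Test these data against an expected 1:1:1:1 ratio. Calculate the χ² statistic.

Under the 1:1:1:1 hypothesis (Σ ratio = 4, N = 236):
  feathered-shank pea-comb: 236 × 1/4 = 59
  feathered-shank single-comb: 236 × 1/4 = 59
  clean-shank pea-comb: 236 × 1/4 = 59
  clean-shank single-comb: 236 × 1/4 = 59
χ² = Σ (O − E)² / E
  feathered-shank pea-comb: (51 − 59)² / 59 = 1.0847
  feathered-shank single-comb: (93 − 59)² / 59 = 19.5932
  clean-shank pea-comb: (39 − 59)² / 59 = 6.7797
  clean-shank single-comb: (53 − 59)² / 59 = 0.6102
χ² = 1.0847 + 19.5932 + 6.7797 + 0.6102 = 28.0678 ≈ 28.068

28.068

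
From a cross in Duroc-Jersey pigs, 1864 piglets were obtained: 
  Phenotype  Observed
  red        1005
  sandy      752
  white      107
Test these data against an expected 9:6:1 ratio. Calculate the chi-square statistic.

Expected counts for N = 1864 under a 9:6:1 ratio (total parts = 16):
  red: 1864 × 9/16 = 1048.5
  sandy: 1864 × 6/16 = 699
  white: 1864 × 1/16 = 116.5
χ² = Σ (O − E)² / E
  red: (1005 − 1048.5)² / 1048.5 = 1.8047
  sandy: (752 − 699)² / 699 = 4.0186
  white: (107 − 116.5)² / 116.5 = 0.7747
χ² = 1.8047 + 4.0186 + 0.7747 = 6.598

6.598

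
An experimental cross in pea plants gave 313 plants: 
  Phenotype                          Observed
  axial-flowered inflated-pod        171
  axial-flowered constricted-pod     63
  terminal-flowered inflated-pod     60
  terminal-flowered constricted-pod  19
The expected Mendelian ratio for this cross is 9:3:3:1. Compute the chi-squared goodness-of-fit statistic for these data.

Under the 9:3:3:1 hypothesis (Σ ratio = 16, N = 313):
  axial-flowered inflated-pod: 313 × 9/16 = 176.0625
  axial-flowered constricted-pod: 313 × 3/16 = 58.6875
  terminal-flowered inflated-pod: 313 × 3/16 = 58.6875
  terminal-flowered constricted-pod: 313 × 1/16 = 19.5625
χ² = Σ (O − E)² / E
  axial-flowered inflated-pod: (171 − 176.0625)² / 176.0625 = 0.1456
  axial-flowered constricted-pod: (63 − 58.6875)² / 58.6875 = 0.3169
  terminal-flowered inflated-pod: (60 − 58.6875)² / 58.6875 = 0.0294
  terminal-flowered constricted-pod: (19 − 19.5625)² / 19.5625 = 0.0162
χ² = 0.1456 + 0.3169 + 0.0294 + 0.0162 = 0.5081 ≈ 0.508

0.508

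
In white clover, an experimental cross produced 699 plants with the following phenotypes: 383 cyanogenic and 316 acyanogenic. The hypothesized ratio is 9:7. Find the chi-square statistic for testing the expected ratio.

0.603

Expected counts for N = 699 under a 9:7 ratio (total parts = 16):
  cyanogenic: 699 × 9/16 = 393.1875
  acyanogenic: 699 × 7/16 = 305.8125
χ² = Σ (O − E)² / E
  cyanogenic: (383 − 393.1875)² / 393.1875 = 0.2640
  acyanogenic: (316 − 305.8125)² / 305.8125 = 0.3394
χ² = 0.2640 + 0.3394 = 0.6034 ≈ 0.603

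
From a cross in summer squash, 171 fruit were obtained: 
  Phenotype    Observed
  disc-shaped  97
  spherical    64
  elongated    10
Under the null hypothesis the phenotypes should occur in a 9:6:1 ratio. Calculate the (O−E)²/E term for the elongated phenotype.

0.044

The 9:6:1 ratio has 16 parts, so with N = 171 the expected counts are:
  disc-shaped: 171 × 9/16 = 96.1875
  spherical: 171 × 6/16 = 64.125
  elongated: 171 × 1/16 = 10.6875
Contribution of elongated: (10 − 10.6875)² / 10.6875 = 0.0442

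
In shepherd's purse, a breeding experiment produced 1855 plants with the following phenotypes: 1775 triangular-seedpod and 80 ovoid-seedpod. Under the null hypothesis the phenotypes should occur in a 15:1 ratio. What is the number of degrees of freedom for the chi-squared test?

A goodness-of-fit test with 2 phenotype classes has df = 2 − 1 = 1.

1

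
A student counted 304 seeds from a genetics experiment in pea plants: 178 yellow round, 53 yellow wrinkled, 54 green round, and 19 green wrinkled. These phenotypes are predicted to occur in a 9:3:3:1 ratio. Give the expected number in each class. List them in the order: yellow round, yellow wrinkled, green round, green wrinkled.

Total ratio parts = 16. Expected numbers out of 304:
  yellow round: 304 × 9/16 = 171
  yellow wrinkled: 304 × 3/16 = 57
  green round: 304 × 3/16 = 57
  green wrinkled: 304 × 1/16 = 19

171, 57, 57, 19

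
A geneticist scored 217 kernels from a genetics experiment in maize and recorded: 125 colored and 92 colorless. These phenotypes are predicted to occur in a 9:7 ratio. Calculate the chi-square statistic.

0.162

Under the 9:7 hypothesis (Σ ratio = 16, N = 217):
  colored: 217 × 9/16 = 122.0625
  colorless: 217 × 7/16 = 94.9375
χ² = Σ (O − E)² / E
  colored: (125 − 122.0625)² / 122.0625 = 0.0707
  colorless: (92 − 94.9375)² / 94.9375 = 0.0909
χ² = 0.0707 + 0.0909 = 0.1616 ≈ 0.162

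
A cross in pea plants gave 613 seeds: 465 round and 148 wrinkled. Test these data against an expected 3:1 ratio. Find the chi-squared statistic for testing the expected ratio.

0.240

Expected counts for N = 613 under a 3:1 ratio (total parts = 4):
  round: 613 × 3/4 = 459.75
  wrinkled: 613 × 1/4 = 153.25
χ² = Σ (O − E)² / E
  round: (465 − 459.75)² / 459.75 = 0.0600
  wrinkled: (148 − 153.25)² / 153.25 = 0.1799
χ² = 0.0600 + 0.1799 = 0.2399 ≈ 0.240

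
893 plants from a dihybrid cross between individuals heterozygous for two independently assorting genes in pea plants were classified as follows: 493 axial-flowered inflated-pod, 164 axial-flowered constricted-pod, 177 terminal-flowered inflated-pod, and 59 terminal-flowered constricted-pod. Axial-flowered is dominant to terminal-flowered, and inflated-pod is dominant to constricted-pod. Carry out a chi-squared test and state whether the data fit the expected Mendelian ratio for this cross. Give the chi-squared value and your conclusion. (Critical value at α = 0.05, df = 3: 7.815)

0.971; consistent

A dihybrid F₂ with independent assortment and complete dominance at both loci gives a 9:3:3:1 phenotypic ratio.
Under the 9:3:3:1 hypothesis (Σ ratio = 16, N = 893):
  axial-flowered inflated-pod: 893 × 9/16 = 502.3125
  axial-flowered constricted-pod: 893 × 3/16 = 167.4375
  terminal-flowered inflated-pod: 893 × 3/16 = 167.4375
  terminal-flowered constricted-pod: 893 × 1/16 = 55.8125
χ² = Σ (O − E)² / E
  axial-flowered inflated-pod: (493 − 502.3125)² / 502.3125 = 0.1726
  axial-flowered constricted-pod: (164 − 167.4375)² / 167.4375 = 0.0706
  terminal-flowered inflated-pod: (177 − 167.4375)² / 167.4375 = 0.5461
  terminal-flowered constricted-pod: (59 − 55.8125)² / 55.8125 = 0.1820
χ² = 0.1726 + 0.0706 + 0.5461 + 0.1820 = 0.9713 ≈ 0.971
Degrees of freedom = 4 − 1 = 3; critical value at α = 0.05 is 7.815.
Since 0.971 < 7.815, we fail to reject the null hypothesis — the data are consistent with the 9:3:3:1 ratio.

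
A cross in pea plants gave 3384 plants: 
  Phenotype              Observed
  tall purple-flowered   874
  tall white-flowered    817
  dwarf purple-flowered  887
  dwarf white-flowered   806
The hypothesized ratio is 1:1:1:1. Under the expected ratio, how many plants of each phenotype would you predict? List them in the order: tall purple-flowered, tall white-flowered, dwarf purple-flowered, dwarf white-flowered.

846, 846, 846, 846

The 1:1:1:1 ratio has 4 parts, so with N = 3384 the expected counts are:
  tall purple-flowered: 3384 × 1/4 = 846
  tall white-flowered: 3384 × 1/4 = 846
  dwarf purple-flowered: 3384 × 1/4 = 846
  dwarf white-flowered: 3384 × 1/4 = 846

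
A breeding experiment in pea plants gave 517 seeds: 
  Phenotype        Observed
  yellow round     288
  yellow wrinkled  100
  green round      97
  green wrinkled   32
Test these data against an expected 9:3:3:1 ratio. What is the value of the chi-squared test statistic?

0.127

Under the 9:3:3:1 hypothesis (Σ ratio = 16, N = 517):
  yellow round: 517 × 9/16 = 290.8125
  yellow wrinkled: 517 × 3/16 = 96.9375
  green round: 517 × 3/16 = 96.9375
  green wrinkled: 517 × 1/16 = 32.3125
χ² = Σ (O − E)² / E
  yellow round: (288 − 290.8125)² / 290.8125 = 0.0272
  yellow wrinkled: (100 − 96.9375)² / 96.9375 = 0.0968
  green round: (97 − 96.9375)² / 96.9375 = 0.0000
  green wrinkled: (32 − 32.3125)² / 32.3125 = 0.0030
χ² = 0.0272 + 0.0968 + 0.0000 + 0.0030 = 0.127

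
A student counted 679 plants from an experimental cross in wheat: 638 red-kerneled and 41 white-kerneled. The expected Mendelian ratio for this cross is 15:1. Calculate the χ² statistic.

0.052

The 15:1 ratio has 16 parts, so with N = 679 the expected counts are:
  red-kerneled: 679 × 15/16 = 636.5625
  white-kerneled: 679 × 1/16 = 42.4375
χ² = Σ (O − E)² / E
  red-kerneled: (638 − 636.5625)² / 636.5625 = 0.0032
  white-kerneled: (41 − 42.4375)² / 42.4375 = 0.0487
χ² = 0.0032 + 0.0487 = 0.0519 ≈ 0.052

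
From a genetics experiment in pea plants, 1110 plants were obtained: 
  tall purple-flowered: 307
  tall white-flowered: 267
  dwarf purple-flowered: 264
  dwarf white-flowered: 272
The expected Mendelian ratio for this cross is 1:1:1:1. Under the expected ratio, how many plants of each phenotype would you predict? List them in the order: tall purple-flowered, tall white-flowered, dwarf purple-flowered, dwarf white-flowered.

277.5, 277.5, 277.5, 277.5

The 1:1:1:1 ratio has 4 parts, so with N = 1110 the expected counts are:
  tall purple-flowered: 1110 × 1/4 = 277.5
  tall white-flowered: 1110 × 1/4 = 277.5
  dwarf purple-flowered: 1110 × 1/4 = 277.5
  dwarf white-flowered: 1110 × 1/4 = 277.5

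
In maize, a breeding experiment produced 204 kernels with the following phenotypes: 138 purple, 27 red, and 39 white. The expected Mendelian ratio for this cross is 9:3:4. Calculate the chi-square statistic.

10.843

Under the 9:3:4 hypothesis (Σ ratio = 16, N = 204):
  purple: 204 × 9/16 = 114.75
  red: 204 × 3/16 = 38.25
  white: 204 × 4/16 = 51
χ² = Σ (O − E)² / E
  purple: (138 − 114.75)² / 114.75 = 4.7108
  red: (27 − 38.25)² / 38.25 = 3.3088
  white: (39 − 51)² / 51 = 2.8235
χ² = 4.7108 + 3.3088 + 2.8235 = 10.8431 ≈ 10.843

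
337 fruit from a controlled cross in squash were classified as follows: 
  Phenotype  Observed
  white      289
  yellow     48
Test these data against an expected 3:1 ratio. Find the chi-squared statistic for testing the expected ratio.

20.796

The 3:1 ratio has 4 parts, so with N = 337 the expected counts are:
  white: 337 × 3/4 = 252.75
  yellow: 337 × 1/4 = 84.25
χ² = Σ (O − E)² / E
  white: (289 − 252.75)² / 252.75 = 5.1991
  yellow: (48 − 84.25)² / 84.25 = 15.5972
χ² = 5.1991 + 15.5972 = 20.7963 ≈ 20.796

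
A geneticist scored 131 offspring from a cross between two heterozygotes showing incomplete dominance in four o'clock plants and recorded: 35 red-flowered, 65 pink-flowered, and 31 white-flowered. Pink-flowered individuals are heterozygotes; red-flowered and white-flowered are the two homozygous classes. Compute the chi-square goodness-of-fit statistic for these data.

0.252

With incomplete dominance, a heterozygote × heterozygote cross gives a 1:2:1 phenotypic ratio.
The 1:2:1 ratio has 4 parts, so with N = 131 the expected counts are:
  red-flowered: 131 × 1/4 = 32.75
  pink-flowered: 131 × 2/4 = 65.5
  white-flowered: 131 × 1/4 = 32.75
χ² = Σ (O − E)² / E
  red-flowered: (35 − 32.75)² / 32.75 = 0.1546
  pink-flowered: (65 − 65.5)² / 65.5 = 0.0038
  white-flowered: (31 − 32.75)² / 32.75 = 0.0935
χ² = 0.1546 + 0.0038 + 0.0935 = 0.2519 ≈ 0.252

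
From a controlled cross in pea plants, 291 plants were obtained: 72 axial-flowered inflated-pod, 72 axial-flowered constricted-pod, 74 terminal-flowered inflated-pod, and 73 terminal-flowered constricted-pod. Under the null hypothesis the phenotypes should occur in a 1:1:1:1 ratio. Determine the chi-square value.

0.038

The 1:1:1:1 ratio has 4 parts, so with N = 291 the expected counts are:
  axial-flowered inflated-pod: 291 × 1/4 = 72.75
  axial-flowered constricted-pod: 291 × 1/4 = 72.75
  terminal-flowered inflated-pod: 291 × 1/4 = 72.75
  terminal-flowered constricted-pod: 291 × 1/4 = 72.75
χ² = Σ (O − E)² / E
  axial-flowered inflated-pod: (72 − 72.75)² / 72.75 = 0.0077
  axial-flowered constricted-pod: (72 − 72.75)² / 72.75 = 0.0077
  terminal-flowered inflated-pod: (74 − 72.75)² / 72.75 = 0.0215
  terminal-flowered constricted-pod: (73 − 72.75)² / 72.75 = 0.0009
χ² = 0.0077 + 0.0077 + 0.0215 + 0.0009 = 0.0378 ≈ 0.038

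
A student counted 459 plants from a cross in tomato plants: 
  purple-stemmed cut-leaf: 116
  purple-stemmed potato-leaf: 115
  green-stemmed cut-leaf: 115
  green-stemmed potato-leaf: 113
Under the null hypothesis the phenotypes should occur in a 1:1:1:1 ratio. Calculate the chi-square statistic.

Total ratio parts = 4. Expected numbers out of 459:
  purple-stemmed cut-leaf: 459 × 1/4 = 114.75
  purple-stemmed potato-leaf: 459 × 1/4 = 114.75
  green-stemmed cut-leaf: 459 × 1/4 = 114.75
  green-stemmed potato-leaf: 459 × 1/4 = 114.75
χ² = Σ (O − E)² / E
  purple-stemmed cut-leaf: (116 − 114.75)² / 114.75 = 0.0136
  purple-stemmed potato-leaf: (115 − 114.75)² / 114.75 = 0.0005
  green-stemmed cut-leaf: (115 − 114.75)² / 114.75 = 0.0005
  green-stemmed potato-leaf: (113 − 114.75)² / 114.75 = 0.0267
χ² = 0.0136 + 0.0005 + 0.0005 + 0.0267 = 0.0413 ≈ 0.041

0.041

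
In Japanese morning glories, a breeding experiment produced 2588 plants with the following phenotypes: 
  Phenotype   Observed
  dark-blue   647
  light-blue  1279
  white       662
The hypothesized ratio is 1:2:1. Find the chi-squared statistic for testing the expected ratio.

Under the 1:2:1 hypothesis (Σ ratio = 4, N = 2588):
  dark-blue: 2588 × 1/4 = 647
  light-blue: 2588 × 2/4 = 1294
  white: 2588 × 1/4 = 647
χ² = Σ (O − E)² / E
  dark-blue: (647 − 647)² / 647 = 0.0000
  light-blue: (1279 − 1294)² / 1294 = 0.1739
  white: (662 − 647)² / 647 = 0.3478
χ² = 0.0000 + 0.1739 + 0.3478 = 0.5217 ≈ 0.522

0.522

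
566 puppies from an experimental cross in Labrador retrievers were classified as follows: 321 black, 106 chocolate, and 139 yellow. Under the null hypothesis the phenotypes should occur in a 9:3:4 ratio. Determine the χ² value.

The 9:3:4 ratio has 16 parts, so with N = 566 the expected counts are:
  black: 566 × 9/16 = 318.375
  chocolate: 566 × 3/16 = 106.125
  yellow: 566 × 4/16 = 141.5
χ² = Σ (O − E)² / E
  black: (321 − 318.375)² / 318.375 = 0.0216
  chocolate: (106 − 106.125)² / 106.125 = 0.0001
  yellow: (139 − 141.5)² / 141.5 = 0.0442
χ² = 0.0216 + 0.0001 + 0.0442 = 0.0659 ≈ 0.066

0.066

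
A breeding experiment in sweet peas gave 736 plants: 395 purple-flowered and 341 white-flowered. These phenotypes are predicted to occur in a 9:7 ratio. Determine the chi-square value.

The 9:7 ratio has 16 parts, so with N = 736 the expected counts are:
  purple-flowered: 736 × 9/16 = 414
  white-flowered: 736 × 7/16 = 322
χ² = Σ (O − E)² / E
  purple-flowered: (395 − 414)² / 414 = 0.8720
  white-flowered: (341 − 322)² / 322 = 1.1211
χ² = 0.8720 + 1.1211 = 1.9931 ≈ 1.993

1.993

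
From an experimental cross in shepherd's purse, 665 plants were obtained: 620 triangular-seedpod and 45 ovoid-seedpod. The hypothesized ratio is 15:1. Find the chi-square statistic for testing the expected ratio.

Under the 15:1 hypothesis (Σ ratio = 16, N = 665):
  triangular-seedpod: 665 × 15/16 = 623.4375
  ovoid-seedpod: 665 × 1/16 = 41.5625
χ² = Σ (O − E)² / E
  triangular-seedpod: (620 − 623.4375)² / 623.4375 = 0.0190
  ovoid-seedpod: (45 − 41.5625)² / 41.5625 = 0.2843
χ² = 0.0190 + 0.2843 = 0.3033 ≈ 0.303

0.303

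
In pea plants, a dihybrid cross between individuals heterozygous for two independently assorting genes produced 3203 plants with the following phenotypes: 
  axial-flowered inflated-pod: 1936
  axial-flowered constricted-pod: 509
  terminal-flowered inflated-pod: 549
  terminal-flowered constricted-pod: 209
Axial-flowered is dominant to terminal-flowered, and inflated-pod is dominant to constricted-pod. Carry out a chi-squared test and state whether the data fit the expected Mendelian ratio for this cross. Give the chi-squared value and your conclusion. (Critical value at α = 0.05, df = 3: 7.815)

28.787; not consistent

A dihybrid F₂ with independent assortment and complete dominance at both loci gives a 9:3:3:1 phenotypic ratio.
Under the 9:3:3:1 hypothesis (Σ ratio = 16, N = 3203):
  axial-flowered inflated-pod: 3203 × 9/16 = 1801.6875
  axial-flowered constricted-pod: 3203 × 3/16 = 600.5625
  terminal-flowered inflated-pod: 3203 × 3/16 = 600.5625
  terminal-flowered constricted-pod: 3203 × 1/16 = 200.1875
χ² = Σ (O − E)² / E
  axial-flowered inflated-pod: (1936 − 1801.6875)² / 1801.6875 = 10.0128
  axial-flowered constricted-pod: (509 − 600.5625)² / 600.5625 = 13.9597
  terminal-flowered inflated-pod: (549 − 600.5625)² / 600.5625 = 4.4270
  terminal-flowered constricted-pod: (209 − 200.1875)² / 200.1875 = 0.3879
χ² = 10.0128 + 13.9597 + 4.4270 + 0.3879 = 28.7874 ≈ 28.787
Degrees of freedom = 4 − 1 = 3; critical value at α = 0.05 is 7.815.
Since 28.787 > 7.815, we reject the null hypothesis — the data do not fit the 9:3:3:1 ratio.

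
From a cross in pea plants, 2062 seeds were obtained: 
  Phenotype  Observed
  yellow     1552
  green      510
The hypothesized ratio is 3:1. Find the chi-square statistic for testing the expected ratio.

The 3:1 ratio has 4 parts, so with N = 2062 the expected counts are:
  yellow: 2062 × 3/4 = 1546.5
  green: 2062 × 1/4 = 515.5
χ² = Σ (O − E)² / E
  yellow: (1552 − 1546.5)² / 1546.5 = 0.0196
  green: (510 − 515.5)² / 515.5 = 0.0587
χ² = 0.0196 + 0.0587 = 0.0783 ≈ 0.078

0.078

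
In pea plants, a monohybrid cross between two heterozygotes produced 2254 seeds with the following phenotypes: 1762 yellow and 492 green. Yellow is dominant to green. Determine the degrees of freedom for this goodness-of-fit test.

For a monohybrid cross between heterozygotes with complete dominance, the expected phenotypic ratio is 3:1.
A goodness-of-fit test with 2 phenotype classes has df = 2 − 1 = 1.

1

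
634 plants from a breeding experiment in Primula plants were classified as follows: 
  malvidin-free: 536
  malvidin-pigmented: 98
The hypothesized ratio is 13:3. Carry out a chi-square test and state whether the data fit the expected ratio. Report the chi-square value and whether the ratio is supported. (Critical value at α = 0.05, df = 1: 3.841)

4.512; not consistent

The 13:3 ratio has 16 parts, so with N = 634 the expected counts are:
  malvidin-free: 634 × 13/16 = 515.125
  malvidin-pigmented: 634 × 3/16 = 118.875
χ² = Σ (O − E)² / E
  malvidin-free: (536 − 515.125)² / 515.125 = 0.8459
  malvidin-pigmented: (98 − 118.875)² / 118.875 = 3.6657
χ² = 0.8459 + 3.6657 = 4.5116 ≈ 4.512
Degrees of freedom = 2 − 1 = 1; critical value at α = 0.05 is 3.841.
Since 4.512 > 3.841, we reject the null hypothesis — the data do not fit the 13:3 ratio.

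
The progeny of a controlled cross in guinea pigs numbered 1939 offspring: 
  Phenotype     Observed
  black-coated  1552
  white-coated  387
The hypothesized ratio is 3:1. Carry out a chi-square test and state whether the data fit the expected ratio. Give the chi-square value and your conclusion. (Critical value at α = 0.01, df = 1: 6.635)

26.282; not consistent

Under the 3:1 hypothesis (Σ ratio = 4, N = 1939):
  black-coated: 1939 × 3/4 = 1454.25
  white-coated: 1939 × 1/4 = 484.75
χ² = Σ (O − E)² / E
  black-coated: (1552 − 1454.25)² / 1454.25 = 6.5704
  white-coated: (387 − 484.75)² / 484.75 = 19.7113
χ² = 6.5704 + 19.7113 = 26.2817 ≈ 26.282
Degrees of freedom = 2 − 1 = 1; critical value at α = 0.01 is 6.635.
Since 26.282 > 6.635, we reject the null hypothesis — the data do not fit the 3:1 ratio.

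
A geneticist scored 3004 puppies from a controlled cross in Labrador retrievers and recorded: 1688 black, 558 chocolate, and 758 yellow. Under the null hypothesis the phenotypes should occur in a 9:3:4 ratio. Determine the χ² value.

0.116

Expected counts for N = 3004 under a 9:3:4 ratio (total parts = 16):
  black: 3004 × 9/16 = 1689.75
  chocolate: 3004 × 3/16 = 563.25
  yellow: 3004 × 4/16 = 751
χ² = Σ (O − E)² / E
  black: (1688 − 1689.75)² / 1689.75 = 0.0018
  chocolate: (558 − 563.25)² / 563.25 = 0.0489
  yellow: (758 − 751)² / 751 = 0.0652
χ² = 0.0018 + 0.0489 + 0.0652 = 0.1159 ≈ 0.116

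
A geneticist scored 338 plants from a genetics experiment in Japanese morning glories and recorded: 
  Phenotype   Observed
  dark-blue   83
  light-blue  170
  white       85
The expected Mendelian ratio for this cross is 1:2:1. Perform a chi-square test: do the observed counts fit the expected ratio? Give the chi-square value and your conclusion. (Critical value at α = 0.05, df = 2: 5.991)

Expected counts for N = 338 under a 1:2:1 ratio (total parts = 4):
  dark-blue: 338 × 1/4 = 84.5
  light-blue: 338 × 2/4 = 169
  white: 338 × 1/4 = 84.5
χ² = Σ (O − E)² / E
  dark-blue: (83 − 84.5)² / 84.5 = 0.0266
  light-blue: (170 − 169)² / 169 = 0.0059
  white: (85 − 84.5)² / 84.5 = 0.0030
χ² = 0.0266 + 0.0059 + 0.0030 = 0.0355 ≈ 0.036
Degrees of freedom = 3 − 1 = 2; critical value at α = 0.05 is 5.991.
Since 0.036 < 5.991, we fail to reject the null hypothesis — the data are consistent with the 1:2:1 ratio.

0.036; consistent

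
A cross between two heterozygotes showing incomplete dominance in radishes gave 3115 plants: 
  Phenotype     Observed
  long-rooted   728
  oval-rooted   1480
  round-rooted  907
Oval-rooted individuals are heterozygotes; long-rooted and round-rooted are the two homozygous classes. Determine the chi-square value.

With incomplete dominance, a heterozygote × heterozygote cross gives a 1:2:1 phenotypic ratio.
Total ratio parts = 4. Expected numbers out of 3115:
  long-rooted: 3115 × 1/4 = 778.75
  oval-rooted: 3115 × 2/4 = 1557.5
  round-rooted: 3115 × 1/4 = 778.75
χ² = Σ (O − E)² / E
  long-rooted: (728 − 778.75)² / 778.75 = 3.3073
  oval-rooted: (1480 − 1557.5)² / 1557.5 = 3.8563
  round-rooted: (907 − 778.75)² / 778.75 = 21.1211
χ² = 3.3073 + 3.8563 + 21.1211 = 28.2847 ≈ 28.285

28.285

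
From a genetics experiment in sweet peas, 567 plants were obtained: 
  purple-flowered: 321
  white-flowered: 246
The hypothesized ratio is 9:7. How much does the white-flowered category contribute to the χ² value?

0.017

Total ratio parts = 16. Expected numbers out of 567:
  purple-flowered: 567 × 9/16 = 318.9375
  white-flowered: 567 × 7/16 = 248.0625
Contribution of white-flowered: (246 − 248.0625)² / 248.0625 = 0.0171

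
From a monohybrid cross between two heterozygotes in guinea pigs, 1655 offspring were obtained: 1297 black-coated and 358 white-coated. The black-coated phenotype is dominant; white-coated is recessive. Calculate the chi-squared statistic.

For a monohybrid cross between heterozygotes with complete dominance, the expected phenotypic ratio is 3:1.
Total ratio parts = 4. Expected numbers out of 1655:
  black-coated: 1655 × 3/4 = 1241.25
  white-coated: 1655 × 1/4 = 413.75
χ² = Σ (O − E)² / E
  black-coated: (1297 − 1241.25)² / 1241.25 = 2.5040
  white-coated: (358 − 413.75)² / 413.75 = 7.5119
χ² = 2.5040 + 7.5119 = 10.0159 ≈ 10.016

10.016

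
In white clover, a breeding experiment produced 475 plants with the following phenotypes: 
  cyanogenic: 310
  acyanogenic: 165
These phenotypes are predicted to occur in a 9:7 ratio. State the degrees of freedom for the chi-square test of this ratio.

1

A goodness-of-fit test with 2 phenotype classes has df = 2 − 1 = 1.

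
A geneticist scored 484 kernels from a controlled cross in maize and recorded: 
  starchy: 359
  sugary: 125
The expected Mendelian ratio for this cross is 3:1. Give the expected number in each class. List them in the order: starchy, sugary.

Total ratio parts = 4. Expected numbers out of 484:
  starchy: 484 × 3/4 = 363
  sugary: 484 × 1/4 = 121

363, 121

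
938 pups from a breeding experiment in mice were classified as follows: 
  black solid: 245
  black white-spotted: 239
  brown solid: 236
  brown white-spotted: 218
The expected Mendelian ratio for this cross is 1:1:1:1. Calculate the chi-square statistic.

1.727

The 1:1:1:1 ratio has 4 parts, so with N = 938 the expected counts are:
  black solid: 938 × 1/4 = 234.5
  black white-spotted: 938 × 1/4 = 234.5
  brown solid: 938 × 1/4 = 234.5
  brown white-spotted: 938 × 1/4 = 234.5
χ² = Σ (O − E)² / E
  black solid: (245 − 234.5)² / 234.5 = 0.4701
  black white-spotted: (239 − 234.5)² / 234.5 = 0.0864
  brown solid: (236 − 234.5)² / 234.5 = 0.0096
  brown white-spotted: (218 − 234.5)² / 234.5 = 1.1610
χ² = 0.4701 + 0.0864 + 0.0096 + 1.1610 = 1.7271 ≈ 1.727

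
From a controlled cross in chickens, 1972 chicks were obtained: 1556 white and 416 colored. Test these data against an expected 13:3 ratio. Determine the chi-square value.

Under the 13:3 hypothesis (Σ ratio = 16, N = 1972):
  white: 1972 × 13/16 = 1602.25
  colored: 1972 × 3/16 = 369.75
χ² = Σ (O − E)² / E
  white: (1556 − 1602.25)² / 1602.25 = 1.3350
  colored: (416 − 369.75)² / 369.75 = 5.7852
χ² = 1.3350 + 5.7852 = 7.1202 ≈ 7.120

7.120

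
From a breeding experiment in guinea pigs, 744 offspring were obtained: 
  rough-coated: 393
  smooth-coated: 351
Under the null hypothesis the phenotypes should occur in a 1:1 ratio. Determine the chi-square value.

2.371

Total ratio parts = 2. Expected numbers out of 744:
  rough-coated: 744 × 1/2 = 372
  smooth-coated: 744 × 1/2 = 372
χ² = Σ (O − E)² / E
  rough-coated: (393 − 372)² / 372 = 1.1855
  smooth-coated: (351 − 372)² / 372 = 1.1855
χ² = 1.1855 + 1.1855 = 2.371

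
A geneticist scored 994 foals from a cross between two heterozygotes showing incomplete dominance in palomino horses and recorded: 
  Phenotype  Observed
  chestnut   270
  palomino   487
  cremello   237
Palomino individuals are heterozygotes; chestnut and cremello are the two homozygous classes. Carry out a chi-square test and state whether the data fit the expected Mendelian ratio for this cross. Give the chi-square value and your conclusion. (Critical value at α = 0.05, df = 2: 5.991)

With incomplete dominance, a heterozygote × heterozygote cross gives a 1:2:1 phenotypic ratio.
Under the 1:2:1 hypothesis (Σ ratio = 4, N = 994):
  chestnut: 994 × 1/4 = 248.5
  palomino: 994 × 2/4 = 497
  cremello: 994 × 1/4 = 248.5
χ² = Σ (O − E)² / E
  chestnut: (270 − 248.5)² / 248.5 = 1.8602
  palomino: (487 − 497)² / 497 = 0.2012
  cremello: (237 − 248.5)² / 248.5 = 0.5322
χ² = 1.8602 + 0.2012 + 0.5322 = 2.5936 ≈ 2.594
Degrees of freedom = 3 − 1 = 2; critical value at α = 0.05 is 5.991.
Since 2.594 < 5.991, we fail to reject the null hypothesis — the data are consistent with the 1:2:1 ratio.

2.594; consistent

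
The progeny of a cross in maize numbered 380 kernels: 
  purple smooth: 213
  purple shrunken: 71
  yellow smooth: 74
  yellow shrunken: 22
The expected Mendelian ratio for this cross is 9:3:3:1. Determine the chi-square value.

Under the 9:3:3:1 hypothesis (Σ ratio = 16, N = 380):
  purple smooth: 380 × 9/16 = 213.75
  purple shrunken: 380 × 3/16 = 71.25
  yellow smooth: 380 × 3/16 = 71.25
  yellow shrunken: 380 × 1/16 = 23.75
χ² = Σ (O − E)² / E
  purple smooth: (213 − 213.75)² / 213.75 = 0.0026
  purple shrunken: (71 − 71.25)² / 71.25 = 0.0009
  yellow smooth: (74 − 71.25)² / 71.25 = 0.1061
  yellow shrunken: (22 − 23.75)² / 23.75 = 0.1289
χ² = 0.0026 + 0.0009 + 0.1061 + 0.1289 = 0.2385 ≈ 0.239

0.239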